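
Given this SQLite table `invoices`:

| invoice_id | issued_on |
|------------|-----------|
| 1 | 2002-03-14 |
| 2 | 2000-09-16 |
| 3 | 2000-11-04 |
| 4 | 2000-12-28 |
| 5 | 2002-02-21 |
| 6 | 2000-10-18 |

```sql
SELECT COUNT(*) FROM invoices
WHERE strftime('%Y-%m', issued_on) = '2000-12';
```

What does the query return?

Rows with year-month 2000-12: 2000-12-28 → 1.

1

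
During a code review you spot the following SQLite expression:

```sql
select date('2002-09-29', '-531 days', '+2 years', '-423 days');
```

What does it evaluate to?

Applying '-531 days' to 2002-09-29: counting 531 days back gives 2001-04-16.
Adding +2 years to 2001-04-16 gives 2003-04-16.
Applying '-423 days' to 2003-04-16: counting 423 days back gives 2002-02-17.

2002-02-17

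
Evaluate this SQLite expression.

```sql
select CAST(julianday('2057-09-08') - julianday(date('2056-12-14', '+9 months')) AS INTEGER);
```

-6

Adding +9 months to 2056-12-14 gives 2057-09-14.
Both dates are in September 2057: 14 − 8 = 6.
The subtraction is earlier − later, so the result is −6 → -6.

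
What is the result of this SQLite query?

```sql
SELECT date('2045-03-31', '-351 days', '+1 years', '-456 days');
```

2044-01-14

Applying '-351 days' to 2045-03-31: counting 351 days back gives 2044-04-14.
Adding +1 year to 2044-04-14 gives 2045-04-14.
Applying '-456 days' to 2045-04-14: counting 456 days back gives 2044-01-14.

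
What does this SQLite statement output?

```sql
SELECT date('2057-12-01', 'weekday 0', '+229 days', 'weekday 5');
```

2058-07-19

`weekday 0` advances to the next Sunday; 2057-12-01 is a Saturday, so it moves forward to 2057-12-02.
Applying '+229 days' to 2057-12-02: counting 229 days forward gives 2058-07-19.
`weekday 5` advances to the next Friday; 2058-07-19 is already a Friday, so it stays at 2058-07-19.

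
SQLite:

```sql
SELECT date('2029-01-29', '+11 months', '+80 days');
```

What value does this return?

2030-03-19

Adding +11 months to 2029-01-29 gives 2029-12-29.
Applying '+80 days' to 2029-12-29: counting 80 days forward gives 2030-03-19.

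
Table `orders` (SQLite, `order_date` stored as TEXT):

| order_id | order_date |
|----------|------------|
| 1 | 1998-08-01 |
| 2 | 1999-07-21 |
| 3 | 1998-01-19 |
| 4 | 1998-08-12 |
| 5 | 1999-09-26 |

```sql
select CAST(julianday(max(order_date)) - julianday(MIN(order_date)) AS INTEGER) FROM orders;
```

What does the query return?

615

MIN = 1998-01-19, MAX = 1999-09-26.
12 days remain in January 1998 after the 19th (31 − 19).
Full months from February 1998 through August 1999 contribute their day counts.
Then 26 days into September 1999.
Total: 12 + 28 + 31 + 30 + 31 + 30 + 31 + 31 + 30 + 31 + 30 + 31 + 31 + 28 + 31 + 30 + 31 + 30 + 31 + 31 + 26 = 615.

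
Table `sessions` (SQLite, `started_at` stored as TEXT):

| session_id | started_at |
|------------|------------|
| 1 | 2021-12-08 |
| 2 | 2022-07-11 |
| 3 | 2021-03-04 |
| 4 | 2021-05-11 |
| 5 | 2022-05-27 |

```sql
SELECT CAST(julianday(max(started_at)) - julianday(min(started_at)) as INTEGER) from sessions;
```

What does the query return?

494

MIN = 2021-03-04, MAX = 2022-07-11.
27 days remain in March 2021 after the 4th (31 − 4).
Full months from April 2021 through June 2022 contribute their day counts.
Then 11 days into July 2022.
Total: 27 + 30 + 31 + 30 + 31 + 31 + 30 + 31 + 30 + 31 + 31 + 28 + 31 + 30 + 31 + 30 + 11 = 494.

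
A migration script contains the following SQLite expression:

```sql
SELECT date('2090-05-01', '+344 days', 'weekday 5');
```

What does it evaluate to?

Applying '+344 days' to 2090-05-01: counting 344 days forward gives 2091-04-10.
`weekday 5` advances to the next Friday; 2091-04-10 is a Tuesday, so it moves forward to 2091-04-13.

2091-04-13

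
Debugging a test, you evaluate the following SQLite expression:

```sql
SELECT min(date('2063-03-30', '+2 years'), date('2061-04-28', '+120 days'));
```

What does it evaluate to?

2061-08-26

date('2063-03-30', '+2 years') → 2065-03-30.
date('2061-04-28', '+120 days') → 2061-08-26.
Earlier of the two is 2061-08-26.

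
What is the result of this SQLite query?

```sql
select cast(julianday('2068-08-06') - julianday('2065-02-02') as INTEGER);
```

26 days remain in February 2065 after the 2nd (28 − 2).
Full months from March 2065 through July 2068 contribute their day counts.
Then 6 days into August 2068.
Total: 26 + 31 + 30 + 31 + 30 + 31 + 31 + 30 + 31 + 30 + 31 + 31 + 28 + 31 + 30 + 31 + 30 + 31 + 31 + 30 + 31 + 30 + 31 + 31 + 28 + 31 + 30 + 31 + 30 + 31 + 31 + 30 + 31 + 30 + 31 + 31 + 29 + 31 + 30 + 31 + 30 + 31 + 6 = 1281.

1281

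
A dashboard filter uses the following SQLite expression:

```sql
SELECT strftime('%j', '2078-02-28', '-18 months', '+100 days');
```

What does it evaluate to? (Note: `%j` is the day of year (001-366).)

341

First apply '-18 months', '+100 days': 2078-02-28 → 2076-12-06.
Day-of-year for 2076-12-06: days since 2076-01-01 inclusive = 341, zero-padded to 341.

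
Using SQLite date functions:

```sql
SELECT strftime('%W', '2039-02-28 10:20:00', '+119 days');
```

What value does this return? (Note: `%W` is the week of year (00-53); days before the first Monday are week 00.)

26

First apply '+119 days': 2039-02-28 10:20:00 → 2039-06-27 10:20:00.
2039-06-27 is a Monday. SQLite's %W counts Mondays since the year started; the result is 26.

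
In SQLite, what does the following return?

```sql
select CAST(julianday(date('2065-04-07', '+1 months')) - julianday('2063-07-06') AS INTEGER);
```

671

Adding +1 month to 2065-04-07 gives 2065-05-07.
25 days remain in July 2063 after the 6th (31 − 6).
Full months from August 2063 through April 2065 contribute their day counts.
Then 7 days into May 2065.
Total: 25 + 31 + 30 + 31 + 30 + 31 + 31 + 29 + 31 + 30 + 31 + 30 + 31 + 31 + 30 + 31 + 30 + 31 + 31 + 28 + 31 + 30 + 7 = 671.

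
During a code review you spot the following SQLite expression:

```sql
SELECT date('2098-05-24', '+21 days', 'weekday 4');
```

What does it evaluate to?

May 2098 has 31 days; 7 remain after the 24th, so 8 days reach 2098-06-01.
Advancing 13 more days within June lands on 2098-06-14.
`weekday 4` advances to the next Thursday; 2098-06-14 is a Saturday, so it moves forward to 2098-06-19.

2098-06-19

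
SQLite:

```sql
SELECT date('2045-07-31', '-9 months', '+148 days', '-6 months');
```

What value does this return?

2044-09-28

Adding -9 months to 2045-07-31 gives 2044-10-31.
Applying '+148 days' to 2044-10-31: counting 148 days forward gives 2045-03-28.
Adding -6 months to 2045-03-28 gives 2044-09-28.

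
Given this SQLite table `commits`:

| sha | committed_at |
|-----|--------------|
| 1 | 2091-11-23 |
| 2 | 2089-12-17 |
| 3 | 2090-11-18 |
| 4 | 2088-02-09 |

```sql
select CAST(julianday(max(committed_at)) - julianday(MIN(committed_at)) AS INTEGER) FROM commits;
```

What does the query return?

MIN = 2088-02-09, MAX = 2091-11-23.
20 days remain in February 2088 after the 9th (29 − 9).
Full months from March 2088 through October 2091 contribute their day counts.
Then 23 days into November 2091.
Total: 20 + 31 + 30 + 31 + 30 + 31 + 31 + 30 + 31 + 30 + 31 + 31 + 28 + 31 + 30 + 31 + 30 + 31 + 31 + 30 + 31 + 30 + 31 + 31 + 28 + 31 + 30 + 31 + 30 + 31 + 31 + 30 + 31 + 30 + 31 + 31 + 28 + 31 + 30 + 31 + 30 + 31 + 31 + 30 + 31 + 23 = 1383.

1383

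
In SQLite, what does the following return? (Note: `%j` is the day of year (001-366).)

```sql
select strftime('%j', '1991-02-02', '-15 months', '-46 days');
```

First apply '-15 months', '-46 days': 1991-02-02 → 1989-09-17.
Day-of-year for 1989-09-17: days since 1989-01-01 inclusive = 260, zero-padded to 260.

260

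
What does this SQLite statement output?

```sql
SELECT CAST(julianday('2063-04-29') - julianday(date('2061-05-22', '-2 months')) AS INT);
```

Adding -2 months to 2061-05-22 gives 2061-03-22.
9 days remain in March 2061 after the 22nd (31 − 22).
Full months from April 2061 through March 2063 contribute their day counts.
Then 29 days into April 2063.
Total: 9 + 30 + 31 + 30 + 31 + 31 + 30 + 31 + 30 + 31 + 31 + 28 + 31 + 30 + 31 + 30 + 31 + 31 + 30 + 31 + 30 + 31 + 31 + 28 + 31 + 29 = 768.

768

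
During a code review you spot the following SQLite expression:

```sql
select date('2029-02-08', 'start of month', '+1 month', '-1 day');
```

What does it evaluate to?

2029-02-28

`start of month` rewinds 2029-02-08 to 2029-02-01.
Adding +1 month to 2029-02-01 gives 2029-03-01.
Going back 1 day from 2029-03-01 reaches 2029-02-28 (last day of February, 28 days).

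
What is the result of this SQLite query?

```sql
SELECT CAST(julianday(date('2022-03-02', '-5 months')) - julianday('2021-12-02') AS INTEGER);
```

Adding -5 months to 2022-03-02 gives 2021-10-02.
29 days remain in October 2021 after the 2nd (31 − 2).
November 2021: 30 days.
Then 2 days into December 2021.
Total: 29 + 30 + 2 = 61.
The subtraction is earlier − later, so the result is −61 → -61.

-61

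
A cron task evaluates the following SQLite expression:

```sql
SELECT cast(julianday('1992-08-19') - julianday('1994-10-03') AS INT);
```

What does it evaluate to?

-775

12 days remain in August 1992 after the 19th (31 − 19).
Full months from September 1992 through September 1994 contribute their day counts.
Then 3 days into October 1994.
Total: 12 + 30 + 31 + 30 + 31 + 31 + 28 + 31 + 30 + 31 + 30 + 31 + 31 + 30 + 31 + 30 + 31 + 31 + 28 + 31 + 30 + 31 + 30 + 31 + 31 + 30 + 3 = 775.
The subtraction is earlier − later, so the result is −775 → -775.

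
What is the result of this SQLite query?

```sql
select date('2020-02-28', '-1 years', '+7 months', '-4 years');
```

Adding -1 year to 2020-02-28 gives 2019-02-28.
Adding +7 months to 2019-02-28 gives 2019-09-28.
Adding -4 years to 2019-09-28 gives 2015-09-28.

2015-09-28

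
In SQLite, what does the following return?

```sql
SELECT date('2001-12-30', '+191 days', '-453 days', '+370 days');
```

2002-04-17

Applying '+191 days' to 2001-12-30: counting 191 days forward gives 2002-07-09.
Applying '-453 days' to 2002-07-09: counting 453 days back gives 2001-04-12.
Applying '+370 days' to 2001-04-12: counting 370 days forward gives 2002-04-17.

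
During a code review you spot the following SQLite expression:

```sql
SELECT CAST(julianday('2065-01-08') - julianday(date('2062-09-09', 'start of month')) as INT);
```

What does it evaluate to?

860

`start of month` rewinds 2062-09-09 to 2062-09-01.
29 days remain in September 2062 after the 1st (30 − 1).
Full months from October 2062 through December 2064 contribute their day counts.
Then 8 days into January 2065.
Total: 29 + 31 + 30 + 31 + 31 + 28 + 31 + 30 + 31 + 30 + 31 + 31 + 30 + 31 + 30 + 31 + 31 + 29 + 31 + 30 + 31 + 30 + 31 + 31 + 30 + 31 + 30 + 31 + 8 = 860.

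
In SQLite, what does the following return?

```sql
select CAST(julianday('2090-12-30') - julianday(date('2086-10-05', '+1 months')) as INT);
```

Adding +1 month to 2086-10-05 gives 2086-11-05.
25 days remain in November 2086 after the 5th (30 − 5).
Full months from December 2086 through November 2090 contribute their day counts.
Then 30 days into December 2090.
Total: 25 + 31 + 31 + 28 + 31 + 30 + 31 + 30 + 31 + 31 + 30 + 31 + 30 + 31 + 31 + 29 + 31 + 30 + 31 + 30 + 31 + 31 + 30 + 31 + 30 + 31 + 31 + 28 + 31 + 30 + 31 + 30 + 31 + 31 + 30 + 31 + 30 + 31 + 31 + 28 + 31 + 30 + 31 + 30 + 31 + 31 + 30 + 31 + 30 + 30 = 1516.

1516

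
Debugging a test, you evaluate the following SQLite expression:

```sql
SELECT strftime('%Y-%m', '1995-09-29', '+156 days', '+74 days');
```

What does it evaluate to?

First apply '+156 days', '+74 days': 1995-09-29 → 1996-05-16.
`%Y-%m` extracts the year-month: 1996-05.

1996-05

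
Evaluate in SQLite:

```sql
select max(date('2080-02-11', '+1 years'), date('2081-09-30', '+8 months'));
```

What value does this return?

date('2080-02-11', '+1 years') → 2081-02-11.
date('2081-09-30', '+8 months') → 2082-05-30.
Later of the two is 2082-05-30.

2082-05-30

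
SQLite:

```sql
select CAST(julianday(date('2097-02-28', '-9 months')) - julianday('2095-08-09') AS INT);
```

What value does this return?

293

Adding -9 months to 2097-02-28 gives 2096-05-28.
22 days remain in August 2095 after the 9th (31 − 9).
Full months from September 2095 through April 2096 contribute their day counts.
Then 28 days into May 2096.
Total: 22 + 30 + 31 + 30 + 31 + 31 + 29 + 31 + 30 + 28 = 293.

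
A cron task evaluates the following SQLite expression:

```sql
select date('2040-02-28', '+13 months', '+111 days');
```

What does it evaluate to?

Adding +13 months to 2040-02-28 gives 2041-03-28.
Applying '+111 days' to 2041-03-28: counting 111 days forward gives 2041-07-17.

2041-07-17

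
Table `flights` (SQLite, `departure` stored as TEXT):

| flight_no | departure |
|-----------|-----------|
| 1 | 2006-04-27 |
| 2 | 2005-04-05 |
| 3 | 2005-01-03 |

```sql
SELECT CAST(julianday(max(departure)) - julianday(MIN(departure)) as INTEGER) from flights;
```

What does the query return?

479

MIN = 2005-01-03, MAX = 2006-04-27.
28 days remain in January 2005 after the 3rd (31 − 3).
Full months from February 2005 through March 2006 contribute their day counts.
Then 27 days into April 2006.
Total: 28 + 28 + 31 + 30 + 31 + 30 + 31 + 31 + 30 + 31 + 30 + 31 + 31 + 28 + 31 + 27 = 479.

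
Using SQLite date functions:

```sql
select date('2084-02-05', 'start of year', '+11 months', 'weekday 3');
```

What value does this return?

`start of year` rewinds 2084-02-05 to 2084-01-01.
Adding +11 months to 2084-01-01 gives 2084-12-01.
`weekday 3` advances to the next Wednesday; 2084-12-01 is a Friday, so it moves forward to 2084-12-06.

2084-12-06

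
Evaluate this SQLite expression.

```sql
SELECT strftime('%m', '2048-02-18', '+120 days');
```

06

First apply '+120 days': 2048-02-18 → 2048-06-17.
`%m` extracts the 2-digit month (01-12): 06.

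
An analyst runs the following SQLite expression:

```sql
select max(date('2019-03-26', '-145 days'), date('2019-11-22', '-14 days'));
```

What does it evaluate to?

2019-11-08

date('2019-03-26', '-145 days') → 2018-11-01.
date('2019-11-22', '-14 days') → 2019-11-08.
Later of the two is 2019-11-08.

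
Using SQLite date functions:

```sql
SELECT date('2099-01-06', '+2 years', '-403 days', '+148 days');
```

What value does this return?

2100-04-26

Adding +2 years to 2099-01-06 gives 2101-01-06.
Applying '-403 days' to 2101-01-06: counting 403 days back gives 2099-11-29.
Applying '+148 days' to 2099-11-29: counting 148 days forward gives 2100-04-26.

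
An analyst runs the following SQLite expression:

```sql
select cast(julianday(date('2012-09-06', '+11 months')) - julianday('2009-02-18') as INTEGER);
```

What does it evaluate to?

Adding +11 months to 2012-09-06 gives 2013-08-06.
10 days remain in February 2009 after the 18th (28 − 18).
Full months from March 2009 through July 2013 contribute their day counts.
Then 6 days into August 2013.
Total: 10 + 31 + 30 + 31 + 30 + 31 + 31 + 30 + 31 + 30 + 31 + 31 + 28 + 31 + 30 + 31 + 30 + 31 + 31 + 30 + 31 + 30 + 31 + 31 + 28 + 31 + 30 + 31 + 30 + 31 + 31 + 30 + 31 + 30 + 31 + 31 + 29 + 31 + 30 + 31 + 30 + 31 + 31 + 30 + 31 + 30 + 31 + 31 + 28 + 31 + 30 + 31 + 30 + 31 + 6 = 1630.

1630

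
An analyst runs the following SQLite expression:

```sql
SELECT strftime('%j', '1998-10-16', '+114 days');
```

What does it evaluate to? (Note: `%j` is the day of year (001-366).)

First apply '+114 days': 1998-10-16 → 1999-02-07.
Day-of-year for 1999-02-07: days since 1999-01-01 inclusive = 38, zero-padded to 038.

038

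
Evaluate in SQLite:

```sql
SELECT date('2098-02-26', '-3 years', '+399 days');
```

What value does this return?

Adding -3 years to 2098-02-26 gives 2095-02-26.
Applying '+399 days' to 2095-02-26: counting 399 days forward gives 2096-03-31.

2096-03-31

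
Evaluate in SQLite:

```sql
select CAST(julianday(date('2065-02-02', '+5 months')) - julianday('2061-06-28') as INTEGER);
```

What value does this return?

1465

Adding +5 months to 2065-02-02 gives 2065-07-02.
2 days remain in June 2061 after the 28th (30 − 28).
Full months from July 2061 through June 2065 contribute their day counts.
Then 2 days into July 2065.
Total: 2 + 31 + 31 + 30 + 31 + 30 + 31 + 31 + 28 + 31 + 30 + 31 + 30 + 31 + 31 + 30 + 31 + 30 + 31 + 31 + 28 + 31 + 30 + 31 + 30 + 31 + 31 + 30 + 31 + 30 + 31 + 31 + 29 + 31 + 30 + 31 + 30 + 31 + 31 + 30 + 31 + 30 + 31 + 31 + 28 + 31 + 30 + 31 + 30 + 2 = 1465.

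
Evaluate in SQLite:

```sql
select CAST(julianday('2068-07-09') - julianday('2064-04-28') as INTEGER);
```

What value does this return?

1533

2 days remain in April 2064 after the 28th (30 − 28).
Full months from May 2064 through June 2068 contribute their day counts.
Then 9 days into July 2068.
Total: 2 + 31 + 30 + 31 + 31 + 30 + 31 + 30 + 31 + 31 + 28 + 31 + 30 + 31 + 30 + 31 + 31 + 30 + 31 + 30 + 31 + 31 + 28 + 31 + 30 + 31 + 30 + 31 + 31 + 30 + 31 + 30 + 31 + 31 + 28 + 31 + 30 + 31 + 30 + 31 + 31 + 30 + 31 + 30 + 31 + 31 + 29 + 31 + 30 + 31 + 30 + 9 = 1533.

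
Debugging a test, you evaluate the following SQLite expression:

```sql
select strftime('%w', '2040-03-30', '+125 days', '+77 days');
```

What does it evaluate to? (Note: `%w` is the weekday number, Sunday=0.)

4

First apply '+125 days', '+77 days': 2040-03-30 → 2040-10-18.
2040-10-18 is a Thursday; with Sunday=0 that is 4.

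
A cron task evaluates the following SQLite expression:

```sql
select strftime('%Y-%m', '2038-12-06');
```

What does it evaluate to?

`%Y-%m` extracts the year-month: 2038-12.

2038-12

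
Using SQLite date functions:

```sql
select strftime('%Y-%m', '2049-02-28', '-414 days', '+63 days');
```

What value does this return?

First apply '-414 days', '+63 days': 2049-02-28 → 2048-03-14.
`%Y-%m` extracts the year-month: 2048-03.

2048-03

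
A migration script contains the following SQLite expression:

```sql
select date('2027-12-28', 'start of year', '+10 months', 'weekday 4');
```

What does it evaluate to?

2027-11-04

`start of year` rewinds 2027-12-28 to 2027-01-01.
Adding +10 months to 2027-01-01 gives 2027-11-01.
`weekday 4` advances to the next Thursday; 2027-11-01 is a Monday, so it moves forward to 2027-11-04.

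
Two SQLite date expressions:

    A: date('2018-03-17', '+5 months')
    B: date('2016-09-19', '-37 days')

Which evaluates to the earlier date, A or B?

B

A = 2018-08-17.
B = 2016-08-13.
B is earlier.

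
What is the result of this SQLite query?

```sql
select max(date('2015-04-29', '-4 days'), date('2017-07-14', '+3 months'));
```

2017-10-14

date('2015-04-29', '-4 days') → 2015-04-25.
date('2017-07-14', '+3 months') → 2017-10-14.
Later of the two is 2017-10-14.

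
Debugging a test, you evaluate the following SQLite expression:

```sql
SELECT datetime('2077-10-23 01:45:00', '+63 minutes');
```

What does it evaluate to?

2077-10-23 02:48:00

63 minutes = 1h 3m; +63 minutes from 2077-10-23 01:45:00 is 2077-10-23 02:48:00.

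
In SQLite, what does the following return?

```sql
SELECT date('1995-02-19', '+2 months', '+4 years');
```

1999-04-19

Adding +2 months to 1995-02-19 gives 1995-04-19.
Adding +4 years to 1995-04-19 gives 1999-04-19.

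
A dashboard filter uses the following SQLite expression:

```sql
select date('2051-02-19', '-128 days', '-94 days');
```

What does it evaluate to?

Applying '-128 days' to 2051-02-19: counting 128 days back gives 2050-10-14.
Applying '-94 days' to 2050-10-14: counting 94 days back gives 2050-07-12.

2050-07-12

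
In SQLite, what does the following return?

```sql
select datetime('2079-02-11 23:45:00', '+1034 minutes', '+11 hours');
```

1034 minutes = 17h 14m; +1034 minutes from 2079-02-11 23:45:00 is 2079-02-12 16:59:00 (crosses midnight).
+11 hours from 2079-02-12 16:59:00 is 2079-02-13 03:59:00 (crosses midnight).

2079-02-13 03:59:00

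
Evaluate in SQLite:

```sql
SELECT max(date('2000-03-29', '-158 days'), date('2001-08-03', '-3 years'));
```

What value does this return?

1999-10-23

date('2000-03-29', '-158 days') → 1999-10-23.
date('2001-08-03', '-3 years') → 1998-08-03.
Later of the two is 1999-10-23.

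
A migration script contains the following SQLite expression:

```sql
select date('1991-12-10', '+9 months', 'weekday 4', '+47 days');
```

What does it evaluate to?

Adding +9 months to 1991-12-10 gives 1992-09-10.
`weekday 4` advances to the next Thursday; 1992-09-10 is already a Thursday, so it stays at 1992-09-10.
Applying '+47 days' to 1992-09-10: counting 47 days forward gives 1992-10-27.

1992-10-27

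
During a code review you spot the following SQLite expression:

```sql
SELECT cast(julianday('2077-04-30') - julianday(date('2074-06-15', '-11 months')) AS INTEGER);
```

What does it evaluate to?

1385

Adding -11 months to 2074-06-15 gives 2073-07-15.
16 days remain in July 2073 after the 15th (31 − 15).
Full months from August 2073 through March 2077 contribute their day counts.
Then 30 days into April 2077.
Total: 16 + 31 + 30 + 31 + 30 + 31 + 31 + 28 + 31 + 30 + 31 + 30 + 31 + 31 + 30 + 31 + 30 + 31 + 31 + 28 + 31 + 30 + 31 + 30 + 31 + 31 + 30 + 31 + 30 + 31 + 31 + 29 + 31 + 30 + 31 + 30 + 31 + 31 + 30 + 31 + 30 + 31 + 31 + 28 + 31 + 30 = 1385.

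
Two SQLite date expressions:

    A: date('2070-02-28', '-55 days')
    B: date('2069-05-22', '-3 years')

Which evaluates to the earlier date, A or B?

B

A = 2070-01-04.
B = 2066-05-22.
B is earlier.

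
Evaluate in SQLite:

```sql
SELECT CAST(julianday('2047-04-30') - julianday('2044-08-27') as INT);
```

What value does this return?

4 days remain in August 2044 after the 27th (31 − 27).
Full months from September 2044 through March 2047 contribute their day counts.
Then 30 days into April 2047.
Total: 4 + 30 + 31 + 30 + 31 + 31 + 28 + 31 + 30 + 31 + 30 + 31 + 31 + 30 + 31 + 30 + 31 + 31 + 28 + 31 + 30 + 31 + 30 + 31 + 31 + 30 + 31 + 30 + 31 + 31 + 28 + 31 + 30 = 976.

976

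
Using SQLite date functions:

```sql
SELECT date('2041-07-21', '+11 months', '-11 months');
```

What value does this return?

2041-07-21

Adding +11 months to 2041-07-21 gives 2042-06-21.
Adding -11 months to 2042-06-21 gives 2041-07-21.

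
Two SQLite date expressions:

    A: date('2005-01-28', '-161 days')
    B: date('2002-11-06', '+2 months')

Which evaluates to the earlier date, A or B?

B

A = 2004-08-20.
B = 2003-01-06.
B is earlier.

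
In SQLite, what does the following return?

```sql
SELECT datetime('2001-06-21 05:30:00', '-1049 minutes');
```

2001-06-20 12:01:00

1049 minutes = 17h 29m; -1049 minutes from 2001-06-21 05:30:00 is 2001-06-20 12:01:00 (crosses midnight).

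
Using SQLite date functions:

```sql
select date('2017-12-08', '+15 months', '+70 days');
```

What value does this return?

2019-05-17

Adding +15 months to 2017-12-08 gives 2019-03-08.
Applying '+70 days' to 2019-03-08: counting 70 days forward gives 2019-05-17.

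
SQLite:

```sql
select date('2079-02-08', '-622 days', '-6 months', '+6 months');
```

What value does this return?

Applying '-622 days' to 2079-02-08: counting 622 days back gives 2077-05-27.
Adding -6 months to 2077-05-27 gives 2076-11-27.
Adding +6 months to 2076-11-27 gives 2077-05-27.

2077-05-27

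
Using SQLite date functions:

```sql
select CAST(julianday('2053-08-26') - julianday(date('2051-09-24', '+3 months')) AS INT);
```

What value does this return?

611

Adding +3 months to 2051-09-24 gives 2051-12-24.
7 days remain in December 2051 after the 24th (31 − 24).
Full months from January 2052 through July 2053 contribute their day counts.
Then 26 days into August 2053.
Total: 7 + 31 + 29 + 31 + 30 + 31 + 30 + 31 + 31 + 30 + 31 + 30 + 31 + 31 + 28 + 31 + 30 + 31 + 30 + 31 + 26 = 611.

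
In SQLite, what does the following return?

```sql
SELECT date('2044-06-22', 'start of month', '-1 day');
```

2044-05-31

`start of month` rewinds 2044-06-22 to 2044-06-01.
Going back 1 day from 2044-06-01 reaches 2044-05-31 (last day of May, 31 days).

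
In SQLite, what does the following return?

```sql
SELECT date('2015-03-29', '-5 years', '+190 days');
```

Adding -5 years to 2015-03-29 gives 2010-03-29.
Applying '+190 days' to 2010-03-29: counting 190 days forward gives 2010-10-05.

2010-10-05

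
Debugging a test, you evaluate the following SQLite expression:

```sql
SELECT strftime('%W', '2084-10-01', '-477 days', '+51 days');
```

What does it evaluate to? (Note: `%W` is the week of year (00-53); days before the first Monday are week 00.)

31

First apply '-477 days', '+51 days': 2084-10-01 → 2083-08-02.
2083-08-02 is a Monday. SQLite's %W counts Mondays since the year started; the result is 31.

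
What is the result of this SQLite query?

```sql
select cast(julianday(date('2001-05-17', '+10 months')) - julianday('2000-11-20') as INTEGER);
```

Adding +10 months to 2001-05-17 gives 2002-03-17.
10 days remain in November 2000 after the 20th (30 − 20).
Full months from December 2000 through February 2002 contribute their day counts.
Then 17 days into March 2002.
Total: 10 + 31 + 31 + 28 + 31 + 30 + 31 + 30 + 31 + 31 + 30 + 31 + 30 + 31 + 31 + 28 + 17 = 482.

482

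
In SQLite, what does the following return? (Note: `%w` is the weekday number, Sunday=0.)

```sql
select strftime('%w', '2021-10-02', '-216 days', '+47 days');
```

5

First apply '-216 days', '+47 days': 2021-10-02 → 2021-04-16.
2021-04-16 is a Friday; with Sunday=0 that is 5.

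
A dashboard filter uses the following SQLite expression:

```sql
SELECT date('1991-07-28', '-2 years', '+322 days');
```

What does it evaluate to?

1990-06-15

Adding -2 years to 1991-07-28 gives 1989-07-28.
Applying '+322 days' to 1989-07-28: counting 322 days forward gives 1990-06-15.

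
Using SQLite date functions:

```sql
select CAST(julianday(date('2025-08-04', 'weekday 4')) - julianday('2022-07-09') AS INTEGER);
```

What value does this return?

1125

`weekday 4` advances to the next Thursday; 2025-08-04 is a Monday, so it moves forward to 2025-08-07.
22 days remain in July 2022 after the 9th (31 − 9).
Full months from August 2022 through July 2025 contribute their day counts.
Then 7 days into August 2025.
Total: 22 + 31 + 30 + 31 + 30 + 31 + 31 + 28 + 31 + 30 + 31 + 30 + 31 + 31 + 30 + 31 + 30 + 31 + 31 + 29 + 31 + 30 + 31 + 30 + 31 + 31 + 30 + 31 + 30 + 31 + 31 + 28 + 31 + 30 + 31 + 30 + 31 + 7 = 1125.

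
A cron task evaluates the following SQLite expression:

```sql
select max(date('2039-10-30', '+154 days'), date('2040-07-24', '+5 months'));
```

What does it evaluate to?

date('2039-10-30', '+154 days') → 2040-04-01.
date('2040-07-24', '+5 months') → 2040-12-24.
Later of the two is 2040-12-24.

2040-12-24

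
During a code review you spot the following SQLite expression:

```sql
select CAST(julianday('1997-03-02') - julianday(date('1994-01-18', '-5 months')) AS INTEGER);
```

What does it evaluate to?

Adding -5 months to 1994-01-18 gives 1993-08-18.
13 days remain in August 1993 after the 18th (31 − 18).
Full months from September 1993 through February 1997 contribute their day counts.
Then 2 days into March 1997.
Total: 13 + 30 + 31 + 30 + 31 + 31 + 28 + 31 + 30 + 31 + 30 + 31 + 31 + 30 + 31 + 30 + 31 + 31 + 28 + 31 + 30 + 31 + 30 + 31 + 31 + 30 + 31 + 30 + 31 + 31 + 29 + 31 + 30 + 31 + 30 + 31 + 31 + 30 + 31 + 30 + 31 + 31 + 28 + 2 = 1292.

1292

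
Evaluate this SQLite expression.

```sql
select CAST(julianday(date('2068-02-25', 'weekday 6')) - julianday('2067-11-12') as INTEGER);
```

105

`weekday 6` advances to the next Saturday; 2068-02-25 is already a Saturday, so it stays at 2068-02-25.
18 days remain in November 2067 after the 12th (30 − 12).
December 2067: 31 days.
January 2068: 31 days.
Then 25 days into February 2068.
Total: 18 + 31 + 31 + 25 = 105.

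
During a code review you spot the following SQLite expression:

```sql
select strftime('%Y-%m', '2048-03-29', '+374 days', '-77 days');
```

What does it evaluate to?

2049-01

First apply '+374 days', '-77 days': 2048-03-29 → 2049-01-20.
`%Y-%m` extracts the year-month: 2049-01.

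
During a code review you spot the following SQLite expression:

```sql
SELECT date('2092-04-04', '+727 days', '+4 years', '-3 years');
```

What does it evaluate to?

Applying '+727 days' to 2092-04-04: counting 727 days forward gives 2094-04-01.
Adding +4 years to 2094-04-01 gives 2098-04-01.
Adding -3 years to 2098-04-01 gives 2095-04-01.

2095-04-01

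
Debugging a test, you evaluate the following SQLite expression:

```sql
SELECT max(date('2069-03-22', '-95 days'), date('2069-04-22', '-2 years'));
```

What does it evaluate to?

date('2069-03-22', '-95 days') → 2068-12-17.
date('2069-04-22', '-2 years') → 2067-04-22.
Later of the two is 2068-12-17.

2068-12-17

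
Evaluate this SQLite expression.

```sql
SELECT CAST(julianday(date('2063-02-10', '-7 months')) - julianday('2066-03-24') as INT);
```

-1353

Adding -7 months to 2063-02-10 gives 2062-07-10.
21 days remain in July 2062 after the 10th (31 − 10).
Full months from August 2062 through February 2066 contribute their day counts.
Then 24 days into March 2066.
Total: 21 + 31 + 30 + 31 + 30 + 31 + 31 + 28 + 31 + 30 + 31 + 30 + 31 + 31 + 30 + 31 + 30 + 31 + 31 + 29 + 31 + 30 + 31 + 30 + 31 + 31 + 30 + 31 + 30 + 31 + 31 + 28 + 31 + 30 + 31 + 30 + 31 + 31 + 30 + 31 + 30 + 31 + 31 + 28 + 24 = 1353.
The subtraction is earlier − later, so the result is −1353 → -1353.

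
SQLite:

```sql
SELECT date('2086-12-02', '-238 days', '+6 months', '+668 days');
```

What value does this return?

Applying '-238 days' to 2086-12-02: counting 238 days back gives 2086-04-08.
Adding +6 months to 2086-04-08 gives 2086-10-08.
Applying '+668 days' to 2086-10-08: counting 668 days forward gives 2088-08-06.

2088-08-06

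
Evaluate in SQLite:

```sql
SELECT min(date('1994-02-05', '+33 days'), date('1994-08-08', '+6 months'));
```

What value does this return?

date('1994-02-05', '+33 days') → 1994-03-10.
date('1994-08-08', '+6 months') → 1995-02-08.
Earlier of the two is 1994-03-10.

1994-03-10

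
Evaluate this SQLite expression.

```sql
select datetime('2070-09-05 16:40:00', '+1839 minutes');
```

1839 minutes = 30h 39m; +1839 minutes from 2070-09-05 16:40:00 is 2070-09-06 23:19:00 (crosses midnight).

2070-09-06 23:19:00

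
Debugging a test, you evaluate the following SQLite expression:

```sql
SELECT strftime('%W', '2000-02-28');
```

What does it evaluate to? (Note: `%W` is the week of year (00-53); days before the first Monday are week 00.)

09

2000-02-28 is a Monday. SQLite's %W counts Mondays since the year started; the result is 09.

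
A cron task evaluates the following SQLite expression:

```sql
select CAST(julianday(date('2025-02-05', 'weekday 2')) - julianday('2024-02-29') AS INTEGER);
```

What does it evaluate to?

`weekday 2` advances to the next Tuesday; 2025-02-05 is a Wednesday, so it moves forward to 2025-02-11.
0 days remain in February 2024 after the 29th (29 − 29).
Full months from March 2024 through January 2025 contribute their day counts.
Then 11 days into February 2025.
Total: 0 + 31 + 30 + 31 + 30 + 31 + 31 + 30 + 31 + 30 + 31 + 31 + 11 = 348.

348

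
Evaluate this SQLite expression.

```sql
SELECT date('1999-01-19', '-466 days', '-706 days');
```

Applying '-466 days' to 1999-01-19: counting 466 days back gives 1997-10-10.
Applying '-706 days' to 1997-10-10: counting 706 days back gives 1995-11-04.

1995-11-04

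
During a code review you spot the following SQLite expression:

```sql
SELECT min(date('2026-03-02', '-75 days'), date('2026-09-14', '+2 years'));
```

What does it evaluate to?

2025-12-17

date('2026-03-02', '-75 days') → 2025-12-17.
date('2026-09-14', '+2 years') → 2028-09-14.
Earlier of the two is 2025-12-17.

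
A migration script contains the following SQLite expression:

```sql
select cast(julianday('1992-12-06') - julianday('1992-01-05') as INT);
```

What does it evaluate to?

26 days remain in January 1992 after the 5th (31 − 5).
Full months from February 1992 through November 1992 contribute their day counts.
Then 6 days into December 1992.
Total: 26 + 29 + 31 + 30 + 31 + 30 + 31 + 31 + 30 + 31 + 30 + 6 = 336.

336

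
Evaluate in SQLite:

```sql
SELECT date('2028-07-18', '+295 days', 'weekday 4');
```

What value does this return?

2029-05-10

Applying '+295 days' to 2028-07-18: counting 295 days forward gives 2029-05-09.
`weekday 4` advances to the next Thursday; 2029-05-09 is a Wednesday, so it moves forward to 2029-05-10.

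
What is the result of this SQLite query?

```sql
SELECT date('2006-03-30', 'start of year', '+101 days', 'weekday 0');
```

`start of year` rewinds 2006-03-30 to 2006-01-01.
Applying '+101 days' to 2006-01-01: counting 101 days forward gives 2006-04-12.
`weekday 0` advances to the next Sunday; 2006-04-12 is a Wednesday, so it moves forward to 2006-04-16.

2006-04-16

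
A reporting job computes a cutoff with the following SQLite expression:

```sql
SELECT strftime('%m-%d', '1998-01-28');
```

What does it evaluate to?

01-28

`%m-%d` extracts the month-day: 01-28.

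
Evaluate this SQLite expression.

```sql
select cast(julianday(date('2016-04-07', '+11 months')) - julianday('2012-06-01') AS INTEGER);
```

Adding +11 months to 2016-04-07 gives 2017-03-07.
29 days remain in June 2012 after the 1st (30 − 1).
Full months from July 2012 through February 2017 contribute their day counts.
Then 7 days into March 2017.
Total: 29 + 31 + 31 + 30 + 31 + 30 + 31 + 31 + 28 + 31 + 30 + 31 + 30 + 31 + 31 + 30 + 31 + 30 + 31 + 31 + 28 + 31 + 30 + 31 + 30 + 31 + 31 + 30 + 31 + 30 + 31 + 31 + 28 + 31 + 30 + 31 + 30 + 31 + 31 + 30 + 31 + 30 + 31 + 31 + 29 + 31 + 30 + 31 + 30 + 31 + 31 + 30 + 31 + 30 + 31 + 31 + 28 + 7 = 1740.

1740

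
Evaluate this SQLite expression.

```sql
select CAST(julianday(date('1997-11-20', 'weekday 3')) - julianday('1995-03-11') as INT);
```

991

`weekday 3` advances to the next Wednesday; 1997-11-20 is a Thursday, so it moves forward to 1997-11-26.
20 days remain in March 1995 after the 11th (31 − 11).
Full months from April 1995 through October 1997 contribute their day counts.
Then 26 days into November 1997.
Total: 20 + 30 + 31 + 30 + 31 + 31 + 30 + 31 + 30 + 31 + 31 + 29 + 31 + 30 + 31 + 30 + 31 + 31 + 30 + 31 + 30 + 31 + 31 + 28 + 31 + 30 + 31 + 30 + 31 + 31 + 30 + 31 + 26 = 991.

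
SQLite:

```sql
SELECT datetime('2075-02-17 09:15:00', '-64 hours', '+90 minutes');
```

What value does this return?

2075-02-14 18:45:00

-64 hours from 2075-02-17 09:15:00 is 2075-02-14 17:15:00 (crosses midnight).
90 minutes = 1h 30m; +90 minutes from 2075-02-14 17:15:00 is 2075-02-14 18:45:00.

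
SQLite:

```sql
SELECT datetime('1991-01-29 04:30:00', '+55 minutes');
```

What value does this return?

1991-01-29 05:25:00

+55 minutes from 1991-01-29 04:30:00 is 1991-01-29 05:25:00.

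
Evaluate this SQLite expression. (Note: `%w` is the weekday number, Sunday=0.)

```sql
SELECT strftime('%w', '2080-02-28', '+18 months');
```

First apply '+18 months': 2080-02-28 → 2081-08-28.
2081-08-28 is a Thursday; with Sunday=0 that is 4.

4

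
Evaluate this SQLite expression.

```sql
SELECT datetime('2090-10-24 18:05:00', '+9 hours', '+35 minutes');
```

2090-10-25 03:40:00

+9 hours from 2090-10-24 18:05:00 is 2090-10-25 03:05:00 (crosses midnight).
+35 minutes from 2090-10-25 03:05:00 is 2090-10-25 03:40:00.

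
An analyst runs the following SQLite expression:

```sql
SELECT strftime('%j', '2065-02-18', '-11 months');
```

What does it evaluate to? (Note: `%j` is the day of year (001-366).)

First apply '-11 months': 2065-02-18 → 2064-03-18.
Day-of-year for 2064-03-18: days since 2064-01-01 inclusive = 78, zero-padded to 078.

078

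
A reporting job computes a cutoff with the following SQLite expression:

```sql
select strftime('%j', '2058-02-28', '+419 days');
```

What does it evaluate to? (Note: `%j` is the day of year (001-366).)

First apply '+419 days': 2058-02-28 → 2059-04-23.
Day-of-year for 2059-04-23: days since 2059-01-01 inclusive = 113, zero-padded to 113.

113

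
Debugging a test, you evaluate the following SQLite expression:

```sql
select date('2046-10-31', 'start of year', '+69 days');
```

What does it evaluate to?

2046-03-11

`start of year` rewinds 2046-10-31 to 2046-01-01.
Applying '+69 days' to 2046-01-01: counting 69 days forward gives 2046-03-11.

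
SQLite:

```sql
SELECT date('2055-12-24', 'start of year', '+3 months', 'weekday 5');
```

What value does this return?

2055-04-02

`start of year` rewinds 2055-12-24 to 2055-01-01.
Adding +3 months to 2055-01-01 gives 2055-04-01.
`weekday 5` advances to the next Friday; 2055-04-01 is a Thursday, so it moves forward to 2055-04-02.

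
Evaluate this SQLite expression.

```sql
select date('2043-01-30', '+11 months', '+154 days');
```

2044-06-01

Adding +11 months to 2043-01-30 gives 2043-12-30.
Applying '+154 days' to 2043-12-30: counting 154 days forward gives 2044-06-01.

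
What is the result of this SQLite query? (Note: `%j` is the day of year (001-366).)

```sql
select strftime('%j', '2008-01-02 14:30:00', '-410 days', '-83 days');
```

First apply '-410 days', '-83 days': 2008-01-02 14:30:00 → 2006-08-27 14:30:00.
Day-of-year for 2006-08-27: days since 2006-01-01 inclusive = 239, zero-padded to 239.

239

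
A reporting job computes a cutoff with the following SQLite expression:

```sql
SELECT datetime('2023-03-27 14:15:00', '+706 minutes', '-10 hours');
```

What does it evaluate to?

706 minutes = 11h 46m; +706 minutes from 2023-03-27 14:15:00 is 2023-03-28 02:01:00 (crosses midnight).
-10 hours from 2023-03-28 02:01:00 is 2023-03-27 16:01:00 (crosses midnight).

2023-03-27 16:01:00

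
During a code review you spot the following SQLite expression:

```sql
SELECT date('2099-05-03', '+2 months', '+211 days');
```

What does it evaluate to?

2100-01-30

Adding +2 months to 2099-05-03 gives 2099-07-03.
Applying '+211 days' to 2099-07-03: counting 211 days forward gives 2100-01-30.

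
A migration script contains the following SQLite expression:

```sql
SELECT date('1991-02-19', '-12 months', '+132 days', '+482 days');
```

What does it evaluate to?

Adding -12 months to 1991-02-19 gives 1990-02-19.
Applying '+132 days' to 1990-02-19: counting 132 days forward gives 1990-07-01.
Applying '+482 days' to 1990-07-01: counting 482 days forward gives 1991-10-26.

1991-10-26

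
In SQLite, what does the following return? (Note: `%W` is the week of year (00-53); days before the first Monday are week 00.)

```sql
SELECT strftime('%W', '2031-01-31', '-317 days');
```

First apply '-317 days': 2031-01-31 → 2030-03-20.
2030-03-20 is a Wednesday. SQLite's %W counts Mondays since the year started; the result is 11.

11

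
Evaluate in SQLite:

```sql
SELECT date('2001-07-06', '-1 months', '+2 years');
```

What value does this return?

Adding -1 month to 2001-07-06 gives 2001-06-06.
Adding +2 years to 2001-06-06 gives 2003-06-06.

2003-06-06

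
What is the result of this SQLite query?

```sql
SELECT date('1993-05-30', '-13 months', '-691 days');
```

1990-06-09

Adding -13 months to 1993-05-30 gives 1992-04-30.
Applying '-691 days' to 1992-04-30: counting 691 days back gives 1990-06-09.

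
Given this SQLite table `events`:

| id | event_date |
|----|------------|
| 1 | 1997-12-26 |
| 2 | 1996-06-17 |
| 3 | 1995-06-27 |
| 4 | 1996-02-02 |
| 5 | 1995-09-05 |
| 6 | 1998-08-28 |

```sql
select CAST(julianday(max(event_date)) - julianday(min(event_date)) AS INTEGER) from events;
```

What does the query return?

MIN = 1995-06-27, MAX = 1998-08-28.
3 days remain in June 1995 after the 27th (30 − 27).
Full months from July 1995 through July 1998 contribute their day counts.
Then 28 days into August 1998.
Total: 3 + 31 + 31 + 30 + 31 + 30 + 31 + 31 + 29 + 31 + 30 + 31 + 30 + 31 + 31 + 30 + 31 + 30 + 31 + 31 + 28 + 31 + 30 + 31 + 30 + 31 + 31 + 30 + 31 + 30 + 31 + 31 + 28 + 31 + 30 + 31 + 30 + 31 + 28 = 1158.

1158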